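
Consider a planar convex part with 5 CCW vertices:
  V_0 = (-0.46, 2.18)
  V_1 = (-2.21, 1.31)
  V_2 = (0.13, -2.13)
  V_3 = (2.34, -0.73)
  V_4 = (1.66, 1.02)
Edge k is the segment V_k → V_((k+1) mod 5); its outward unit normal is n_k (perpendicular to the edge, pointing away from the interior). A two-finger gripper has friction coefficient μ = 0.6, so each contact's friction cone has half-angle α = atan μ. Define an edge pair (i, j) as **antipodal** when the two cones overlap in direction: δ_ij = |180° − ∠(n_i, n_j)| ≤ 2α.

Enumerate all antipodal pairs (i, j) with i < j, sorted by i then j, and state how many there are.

count = 4; pairs: (0,2), (1,3), (1,4), (2,4)

α = atan 0.6 = 30.96°;  2α = 61.93°
n_0 = (-0.4452, +0.8954)
n_1 = (-0.8268, -0.5624)
n_2 = (+0.5351, -0.8448)
n_3 = (+0.9321, +0.3622)
n_4 = (+0.4800, +0.8773)
  (0,1): δ = 82.21°  ·
  (0,2): δ = 5.92°  ✓
  (0,3): δ = 84.80°  ·
  (0,4): δ = 124.88°  ·
  (1,2): δ = 91.87°  ·
  (1,3): δ = 12.99°  ✓
  (1,4): δ = 27.09°  ✓
  (2,3): δ = 101.12°  ·
  (2,4): δ = 61.04°  ✓
  (3,4): δ = 139.92°  ·
antipodal pairs: 4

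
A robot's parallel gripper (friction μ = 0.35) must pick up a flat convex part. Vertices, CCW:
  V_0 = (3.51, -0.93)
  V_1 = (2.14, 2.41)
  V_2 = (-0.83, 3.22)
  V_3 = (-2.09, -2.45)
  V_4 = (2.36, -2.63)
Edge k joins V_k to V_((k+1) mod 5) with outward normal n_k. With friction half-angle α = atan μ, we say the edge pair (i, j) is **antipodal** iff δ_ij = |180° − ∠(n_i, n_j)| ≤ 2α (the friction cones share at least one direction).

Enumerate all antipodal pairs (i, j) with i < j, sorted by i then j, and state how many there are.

α = atan 0.35 = 19.29°;  2α = 38.58°
n_0 = (+0.9252, +0.3795)
n_1 = (+0.2631, +0.9648)
n_2 = (-0.9762, +0.2169)
n_3 = (-0.0404, -0.9992)
n_4 = (+0.8283, -0.5603)
  (0,1): δ = 127.56°  ·
  (0,2): δ = 34.83°  ✓
  (0,3): δ = 65.38°  ·
  (0,4): δ = 123.62°  ·
  (1,2): δ = 87.27°  ·
  (1,3): δ = 12.94°  ✓
  (1,4): δ = 71.18°  ·
  (2,3): δ = 79.79°  ·
  (2,4): δ = 21.55°  ✓
  (3,4): δ = 121.76°  ·
antipodal pairs: 3

count = 3; pairs: (0,2), (1,3), (2,4)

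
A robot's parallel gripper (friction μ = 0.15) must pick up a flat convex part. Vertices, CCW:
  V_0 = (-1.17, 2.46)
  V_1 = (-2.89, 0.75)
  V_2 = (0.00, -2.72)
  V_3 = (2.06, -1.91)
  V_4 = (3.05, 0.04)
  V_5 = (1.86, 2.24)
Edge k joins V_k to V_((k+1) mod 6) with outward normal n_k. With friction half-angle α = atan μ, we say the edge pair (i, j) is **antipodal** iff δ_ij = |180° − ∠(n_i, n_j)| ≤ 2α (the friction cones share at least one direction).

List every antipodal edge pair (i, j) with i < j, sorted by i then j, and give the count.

α = atan 0.15 = 8.53°;  2α = 17.06°
n_0 = (-0.7050, +0.7092)
n_1 = (-0.7684, -0.6400)
n_2 = (+0.3659, -0.9306)
n_3 = (+0.8917, -0.4527)
n_4 = (+0.8796, +0.4758)
n_5 = (+0.0724, +0.9974)
  (0,1): δ = 95.04°  ·
  (0,2): δ = 23.37°  ·
  (0,3): δ = 18.25°  ·
  (0,4): δ = 73.58°  ·
  (0,5): δ = 131.01°  ·
  (1,2): δ = 108.32°  ·
  (1,3): δ = 66.71°  ·
  (1,4): δ = 11.38°  ✓
  (1,5): δ = 46.06°  ·
  (2,3): δ = 138.38°  ·
  (2,4): δ = 83.06°  ·
  (2,5): δ = 25.62°  ·
  (3,4): δ = 124.67°  ·
  (3,5): δ = 67.24°  ·
  (4,5): δ = 122.56°  ·
antipodal pairs: 1

count = 1; pairs: (1,4)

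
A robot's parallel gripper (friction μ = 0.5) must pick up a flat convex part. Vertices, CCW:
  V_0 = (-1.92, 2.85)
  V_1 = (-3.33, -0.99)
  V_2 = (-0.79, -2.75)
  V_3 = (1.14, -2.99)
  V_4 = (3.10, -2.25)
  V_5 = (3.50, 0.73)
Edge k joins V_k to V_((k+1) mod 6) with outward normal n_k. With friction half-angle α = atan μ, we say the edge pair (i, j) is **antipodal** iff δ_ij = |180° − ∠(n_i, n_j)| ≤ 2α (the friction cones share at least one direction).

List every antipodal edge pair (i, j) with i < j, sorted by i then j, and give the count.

count = 5; pairs: (0,3), (0,4), (1,5), (2,5), (3,5)

α = atan 0.5 = 26.57°;  2α = 53.13°
n_0 = (-0.9387, +0.3447)
n_1 = (-0.5695, -0.8220)
n_2 = (-0.1234, -0.9924)
n_3 = (+0.3532, -0.9355)
n_4 = (+0.9911, -0.1330)
n_5 = (+0.3643, +0.9313)
  (0,1): δ = 104.56°  ·
  (0,2): δ = 76.93°  ·
  (0,3): δ = 49.15°  ✓
  (0,4): δ = 12.52°  ✓
  (0,5): δ = 88.80°  ·
  (1,2): δ = 152.37°  ·
  (1,3): δ = 124.60°  ·
  (1,4): δ = 62.93°  ·
  (1,5): δ = 13.36°  ✓
  (2,3): δ = 152.23°  ·
  (2,4): δ = 90.56°  ·
  (2,5): δ = 14.27°  ✓
  (3,4): δ = 118.33°  ·
  (3,5): δ = 42.05°  ✓
  (4,5): δ = 103.72°  ·
antipodal pairs: 5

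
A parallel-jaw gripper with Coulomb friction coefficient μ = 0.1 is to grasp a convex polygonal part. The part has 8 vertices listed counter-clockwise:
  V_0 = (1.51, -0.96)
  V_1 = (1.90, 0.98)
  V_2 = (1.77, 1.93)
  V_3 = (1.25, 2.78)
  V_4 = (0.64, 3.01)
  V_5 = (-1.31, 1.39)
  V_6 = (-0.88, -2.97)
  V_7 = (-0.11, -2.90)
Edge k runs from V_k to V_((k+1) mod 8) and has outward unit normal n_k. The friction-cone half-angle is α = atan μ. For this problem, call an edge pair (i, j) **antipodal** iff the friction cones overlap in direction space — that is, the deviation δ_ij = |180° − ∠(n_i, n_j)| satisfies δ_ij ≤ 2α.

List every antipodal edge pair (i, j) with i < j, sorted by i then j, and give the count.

count = 2; pairs: (1,5), (4,7)

α = atan 0.1 = 5.71°;  2α = 11.42°
n_0 = (+0.9804, -0.1971)
n_1 = (+0.9908, +0.1356)
n_2 = (+0.8530, +0.5219)
n_3 = (+0.3528, +0.9357)
n_4 = (-0.6390, +0.7692)
n_5 = (-0.9952, -0.0981)
n_6 = (+0.0905, -0.9959)
n_7 = (+0.7676, -0.6410)
  (0,1): δ = 160.84°  ·
  (0,2): δ = 137.18°  ·
  (0,3): δ = 99.29°  ·
  (0,4): δ = 38.91°  ·
  (0,5): δ = 17.00°  ·
  (0,6): δ = 106.56°  ·
  (0,7): δ = 151.50°  ·
  (1,2): δ = 156.34°  ·
  (1,3): δ = 118.45°  ·
  (1,4): δ = 58.07°  ·
  (1,5): δ = 2.16°  ✓
  (1,6): δ = 87.40°  ·
  (1,7): δ = 132.34°  ·
  (2,3): δ = 142.12°  ·
  (2,4): δ = 81.74°  ·
  (2,5): δ = 25.82°  ·
  (2,6): δ = 63.74°  ·
  (2,7): δ = 108.68°  ·
  (3,4): δ = 119.62°  ·
  (3,5): δ = 63.71°  ·
  (3,6): δ = 25.85°  ·
  (3,7): δ = 70.80°  ·
  (4,5): δ = 124.09°  ·
  (4,6): δ = 34.52°  ·
  (4,7): δ = 10.42°  ✓
  (5,6): δ = 90.44°  ·
  (5,7): δ = 45.50°  ·
  (6,7): δ = 135.06°  ·
antipodal pairs: 2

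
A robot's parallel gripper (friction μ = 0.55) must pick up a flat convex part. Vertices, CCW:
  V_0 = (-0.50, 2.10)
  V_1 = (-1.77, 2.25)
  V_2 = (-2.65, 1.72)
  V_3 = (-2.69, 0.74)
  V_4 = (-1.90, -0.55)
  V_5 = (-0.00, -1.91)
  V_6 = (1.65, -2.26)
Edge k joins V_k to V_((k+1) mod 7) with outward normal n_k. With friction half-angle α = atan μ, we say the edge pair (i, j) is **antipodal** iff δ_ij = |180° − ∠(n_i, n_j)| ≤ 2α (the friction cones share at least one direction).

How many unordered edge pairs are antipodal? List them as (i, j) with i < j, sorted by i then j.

α = atan 0.55 = 28.81°;  2α = 57.62°
n_0 = (+0.1173, +0.9931)
n_1 = (-0.5159, +0.8566)
n_2 = (-0.9992, +0.0408)
n_3 = (-0.8528, -0.5223)
n_4 = (-0.5820, -0.8132)
n_5 = (-0.2075, -0.9782)
n_6 = (+0.8969, +0.4423)
  (0,1): δ = 142.20°  ·
  (0,2): δ = 85.60°  ·
  (0,3): δ = 51.78°  ✓
  (0,4): δ = 28.86°  ✓
  (0,5): δ = 5.24°  ✓
  (0,6): δ = 122.98°  ·
  (1,2): δ = 123.40°  ·
  (1,3): δ = 89.58°  ·
  (1,4): δ = 66.65°  ·
  (1,5): δ = 43.04°  ✓
  (1,6): δ = 85.19°  ·
  (2,3): δ = 146.18°  ·
  (2,4): δ = 123.26°  ·
  (2,5): δ = 99.64°  ·
  (2,6): δ = 28.59°  ✓
  (3,4): δ = 157.08°  ·
  (3,5): δ = 133.46°  ·
  (3,6): δ = 5.23°  ✓
  (4,5): δ = 156.38°  ·
  (4,6): δ = 28.16°  ✓
  (5,6): δ = 51.78°  ✓
antipodal pairs: 8

count = 8; pairs: (0,3), (0,4), (0,5), (1,5), (2,6), (3,6), (4,6), (5,6)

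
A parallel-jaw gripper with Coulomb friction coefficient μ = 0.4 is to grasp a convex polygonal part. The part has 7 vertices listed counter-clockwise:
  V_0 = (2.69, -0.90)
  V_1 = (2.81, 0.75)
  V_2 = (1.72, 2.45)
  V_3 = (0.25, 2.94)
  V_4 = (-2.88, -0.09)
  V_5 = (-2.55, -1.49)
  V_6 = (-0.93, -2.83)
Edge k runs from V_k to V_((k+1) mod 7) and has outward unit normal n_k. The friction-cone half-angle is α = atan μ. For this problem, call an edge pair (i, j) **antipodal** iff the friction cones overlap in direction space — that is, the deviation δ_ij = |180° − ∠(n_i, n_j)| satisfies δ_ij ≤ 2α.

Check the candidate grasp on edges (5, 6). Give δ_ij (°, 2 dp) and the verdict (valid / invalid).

δ = 112.34°, invalid

α = atan 0.4 = 21.80°;  2α = 43.60°
edge 5: e_5 = (+1.62, -1.34);  n_5 = (-0.6374, -0.7706)
edge 6: e_6 = (+3.62, +1.93);  n_6 = (+0.4705, -0.8824)
∠(n_5, n_6) = 67.66°
δ = |180° − 67.66°| = 112.34°
112.34° > 2α = 43.60°  →  invalid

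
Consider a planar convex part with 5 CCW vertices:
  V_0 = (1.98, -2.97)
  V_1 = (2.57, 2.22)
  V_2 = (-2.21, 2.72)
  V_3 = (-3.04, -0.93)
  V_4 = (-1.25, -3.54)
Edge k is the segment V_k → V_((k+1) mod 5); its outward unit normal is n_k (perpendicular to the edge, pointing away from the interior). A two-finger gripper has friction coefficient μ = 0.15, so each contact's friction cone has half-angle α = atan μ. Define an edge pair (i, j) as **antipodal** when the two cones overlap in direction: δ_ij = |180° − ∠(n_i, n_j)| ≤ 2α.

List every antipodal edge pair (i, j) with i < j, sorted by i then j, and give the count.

count = 2; pairs: (0,2), (1,4)

α = atan 0.15 = 8.53°;  2α = 17.06°
n_0 = (+0.9936, -0.1130)
n_1 = (+0.1040, +0.9946)
n_2 = (-0.9751, +0.2217)
n_3 = (-0.8247, -0.5656)
n_4 = (+0.1738, -0.9848)
  (0,1): δ = 89.49°  ·
  (0,2): δ = 6.33°  ✓
  (0,3): δ = 40.93°  ·
  (0,4): δ = 106.49°  ·
  (1,2): δ = 96.84°  ·
  (1,3): δ = 49.59°  ·
  (1,4): δ = 15.98°  ✓
  (2,3): δ = 132.75°  ·
  (2,4): δ = 67.18°  ·
  (3,4): δ = 114.44°  ·
antipodal pairs: 2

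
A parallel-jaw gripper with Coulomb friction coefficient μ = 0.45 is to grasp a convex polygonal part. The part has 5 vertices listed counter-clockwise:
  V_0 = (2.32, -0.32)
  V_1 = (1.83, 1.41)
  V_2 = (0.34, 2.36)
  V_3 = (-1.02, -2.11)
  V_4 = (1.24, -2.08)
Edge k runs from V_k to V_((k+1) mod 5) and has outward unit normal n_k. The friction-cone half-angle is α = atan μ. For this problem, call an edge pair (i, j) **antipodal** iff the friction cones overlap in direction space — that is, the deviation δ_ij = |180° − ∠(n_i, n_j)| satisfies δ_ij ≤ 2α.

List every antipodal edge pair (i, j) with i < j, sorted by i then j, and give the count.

count = 3; pairs: (0,2), (1,3), (2,4)

α = atan 0.45 = 24.23°;  2α = 48.46°
n_0 = (+0.9622, +0.2725)
n_1 = (+0.5376, +0.8432)
n_2 = (-0.9567, +0.2911)
n_3 = (+0.0133, -0.9999)
n_4 = (+0.8523, -0.5230)
  (0,1): δ = 138.34°  ·
  (0,2): δ = 32.74°  ✓
  (0,3): δ = 74.95°  ·
  (0,4): δ = 132.65°  ·
  (1,2): δ = 74.40°  ·
  (1,3): δ = 33.28°  ✓
  (1,4): δ = 90.99°  ·
  (2,3): δ = 72.32°  ·
  (2,4): δ = 14.61°  ✓
  (3,4): δ = 122.30°  ·
antipodal pairs: 3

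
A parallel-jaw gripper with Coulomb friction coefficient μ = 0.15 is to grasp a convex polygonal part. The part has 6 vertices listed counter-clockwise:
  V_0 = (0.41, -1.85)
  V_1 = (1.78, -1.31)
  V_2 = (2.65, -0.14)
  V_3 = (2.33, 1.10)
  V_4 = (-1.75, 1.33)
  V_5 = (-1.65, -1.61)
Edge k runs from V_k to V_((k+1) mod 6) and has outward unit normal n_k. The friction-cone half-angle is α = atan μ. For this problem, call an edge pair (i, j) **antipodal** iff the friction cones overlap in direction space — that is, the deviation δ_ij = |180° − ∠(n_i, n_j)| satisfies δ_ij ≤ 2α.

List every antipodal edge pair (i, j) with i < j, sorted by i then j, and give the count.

α = atan 0.15 = 8.53°;  2α = 17.06°
n_0 = (+0.3667, -0.9303)
n_1 = (+0.8025, -0.5967)
n_2 = (+0.9683, +0.2499)
n_3 = (+0.0563, +0.9984)
n_4 = (-0.9994, -0.0340)
n_5 = (-0.1157, -0.9933)
  (0,1): δ = 148.15°  ·
  (0,2): δ = 97.04°  ·
  (0,3): δ = 24.74°  ·
  (0,4): δ = 70.44°  ·
  (0,5): δ = 151.84°  ·
  (1,2): δ = 128.90°  ·
  (1,3): δ = 56.59°  ·
  (1,4): δ = 38.58°  ·
  (1,5): δ = 119.99°  ·
  (2,3): δ = 107.70°  ·
  (2,4): δ = 12.52°  ✓
  (2,5): δ = 68.88°  ·
  (3,4): δ = 84.83°  ·
  (3,5): δ = 3.42°  ✓
  (4,5): δ = 98.59°  ·
antipodal pairs: 2

count = 2; pairs: (2,4), (3,5)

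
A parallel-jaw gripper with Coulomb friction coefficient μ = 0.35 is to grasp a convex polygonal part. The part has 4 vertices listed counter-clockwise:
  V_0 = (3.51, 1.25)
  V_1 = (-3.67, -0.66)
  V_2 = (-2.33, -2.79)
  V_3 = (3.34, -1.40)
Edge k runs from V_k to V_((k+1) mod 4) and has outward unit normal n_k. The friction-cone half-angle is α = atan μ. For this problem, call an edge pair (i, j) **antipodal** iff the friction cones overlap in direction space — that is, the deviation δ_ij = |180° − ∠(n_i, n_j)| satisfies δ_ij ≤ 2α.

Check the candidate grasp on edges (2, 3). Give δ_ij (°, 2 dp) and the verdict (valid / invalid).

δ = 107.44°, invalid

α = atan 0.35 = 19.29°;  2α = 38.58°
edge 2: e_2 = (+5.67, +1.39);  n_2 = (+0.2381, -0.9712)
edge 3: e_3 = (+0.17, +2.65);  n_3 = (+0.9979, -0.0640)
∠(n_2, n_3) = 72.56°
δ = |180° − 72.56°| = 107.44°
107.44° > 2α = 38.58°  →  invalid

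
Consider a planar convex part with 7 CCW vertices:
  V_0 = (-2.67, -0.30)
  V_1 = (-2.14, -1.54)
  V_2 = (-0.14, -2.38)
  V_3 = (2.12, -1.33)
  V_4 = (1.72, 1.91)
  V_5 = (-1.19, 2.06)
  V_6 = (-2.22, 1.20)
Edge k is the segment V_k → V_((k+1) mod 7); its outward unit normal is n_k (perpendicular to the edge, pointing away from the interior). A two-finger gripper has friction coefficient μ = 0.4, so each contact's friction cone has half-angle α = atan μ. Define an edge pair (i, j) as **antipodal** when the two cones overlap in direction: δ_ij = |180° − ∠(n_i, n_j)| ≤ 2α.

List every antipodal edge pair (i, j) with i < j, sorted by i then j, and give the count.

α = atan 0.4 = 21.80°;  2α = 43.60°
n_0 = (-0.9195, -0.3930)
n_1 = (-0.3872, -0.9220)
n_2 = (+0.4213, -0.9069)
n_3 = (+0.9925, +0.1225)
n_4 = (+0.0515, +0.9987)
n_5 = (-0.6409, +0.7676)
n_6 = (-0.9578, +0.2873)
  (0,1): δ = 135.93°  ·
  (0,2): δ = 88.22°  ·
  (0,3): δ = 16.10°  ✓
  (0,4): δ = 63.91°  ·
  (0,5): δ = 106.72°  ·
  (0,6): δ = 140.16°  ·
  (1,2): δ = 132.30°  ·
  (1,3): δ = 60.18°  ·
  (1,4): δ = 19.83°  ✓
  (1,5): δ = 62.64°  ·
  (1,6): δ = 96.08°  ·
  (2,3): δ = 107.88°  ·
  (2,4): δ = 27.87°  ✓
  (2,5): δ = 14.94°  ✓
  (2,6): δ = 48.38°  ·
  (3,4): δ = 99.99°  ·
  (3,5): δ = 57.18°  ·
  (3,6): δ = 23.74°  ✓
  (4,5): δ = 137.19°  ·
  (4,6): δ = 103.75°  ·
  (5,6): δ = 146.56°  ·
antipodal pairs: 5

count = 5; pairs: (0,3), (1,4), (2,4), (2,5), (3,6)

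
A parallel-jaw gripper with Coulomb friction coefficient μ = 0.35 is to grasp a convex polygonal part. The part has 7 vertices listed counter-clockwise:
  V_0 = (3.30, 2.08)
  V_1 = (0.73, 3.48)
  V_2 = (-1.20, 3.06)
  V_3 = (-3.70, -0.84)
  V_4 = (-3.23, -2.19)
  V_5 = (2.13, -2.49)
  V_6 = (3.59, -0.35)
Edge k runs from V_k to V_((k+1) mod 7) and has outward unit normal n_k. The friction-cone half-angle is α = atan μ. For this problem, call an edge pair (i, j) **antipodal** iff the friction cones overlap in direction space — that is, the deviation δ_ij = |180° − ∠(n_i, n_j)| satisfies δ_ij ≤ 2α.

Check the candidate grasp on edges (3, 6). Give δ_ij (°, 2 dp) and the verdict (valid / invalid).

α = atan 0.35 = 19.29°;  2α = 38.58°
edge 3: e_3 = (+0.47, -1.35);  n_3 = (-0.9444, -0.3288)
edge 6: e_6 = (-0.29, +2.43);  n_6 = (+0.9930, +0.1185)
∠(n_3, n_6) = 167.61°
δ = |180° − 167.61°| = 12.39°
12.39° ≤ 2α = 38.58°  →  valid

δ = 12.39°, valid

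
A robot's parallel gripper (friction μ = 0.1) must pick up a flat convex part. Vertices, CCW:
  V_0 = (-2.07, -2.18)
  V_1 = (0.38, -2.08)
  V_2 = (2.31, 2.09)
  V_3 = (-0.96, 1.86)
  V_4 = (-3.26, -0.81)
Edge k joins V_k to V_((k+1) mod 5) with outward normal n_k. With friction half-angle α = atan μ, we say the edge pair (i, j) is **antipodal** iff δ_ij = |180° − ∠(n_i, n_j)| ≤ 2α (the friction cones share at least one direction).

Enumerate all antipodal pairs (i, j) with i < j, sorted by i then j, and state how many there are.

α = atan 0.1 = 5.71°;  2α = 11.42°
n_0 = (+0.0408, -0.9992)
n_1 = (+0.9075, -0.4200)
n_2 = (-0.0702, +0.9975)
n_3 = (-0.7577, +0.6527)
n_4 = (-0.7550, -0.6558)
  (0,1): δ = 117.17°  ·
  (0,2): δ = 1.69°  ✓
  (0,3): δ = 46.92°  ·
  (0,4): δ = 128.64°  ·
  (1,2): δ = 61.14°  ·
  (1,3): δ = 15.91°  ·
  (1,4): δ = 65.81°  ·
  (2,3): δ = 134.77°  ·
  (2,4): δ = 53.05°  ·
  (3,4): δ = 98.28°  ·
antipodal pairs: 1

count = 1; pairs: (0,2)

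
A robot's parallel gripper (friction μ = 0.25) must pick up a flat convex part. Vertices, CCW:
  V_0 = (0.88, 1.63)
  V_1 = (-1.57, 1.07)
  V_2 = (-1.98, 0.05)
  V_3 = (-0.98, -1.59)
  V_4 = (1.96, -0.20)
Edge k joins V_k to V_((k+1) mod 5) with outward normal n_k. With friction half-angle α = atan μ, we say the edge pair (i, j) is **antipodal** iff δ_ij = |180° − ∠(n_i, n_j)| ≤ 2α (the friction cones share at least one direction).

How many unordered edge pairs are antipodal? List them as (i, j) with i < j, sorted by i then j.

α = atan 0.25 = 14.04°;  2α = 28.07°
n_0 = (-0.2228, +0.9749)
n_1 = (-0.9278, +0.3730)
n_2 = (-0.8538, -0.5206)
n_3 = (+0.4274, -0.9041)
n_4 = (+0.8612, +0.5083)
  (0,1): δ = 124.77°  ·
  (0,2): δ = 71.50°  ·
  (0,3): δ = 12.43°  ✓
  (0,4): δ = 107.67°  ·
  (1,2): δ = 126.73°  ·
  (1,3): δ = 42.80°  ·
  (1,4): δ = 52.45°  ·
  (2,3): δ = 96.07°  ·
  (2,4): δ = 0.83°  ✓
  (3,4): δ = 84.76°  ·
antipodal pairs: 2

count = 2; pairs: (0,3), (2,4)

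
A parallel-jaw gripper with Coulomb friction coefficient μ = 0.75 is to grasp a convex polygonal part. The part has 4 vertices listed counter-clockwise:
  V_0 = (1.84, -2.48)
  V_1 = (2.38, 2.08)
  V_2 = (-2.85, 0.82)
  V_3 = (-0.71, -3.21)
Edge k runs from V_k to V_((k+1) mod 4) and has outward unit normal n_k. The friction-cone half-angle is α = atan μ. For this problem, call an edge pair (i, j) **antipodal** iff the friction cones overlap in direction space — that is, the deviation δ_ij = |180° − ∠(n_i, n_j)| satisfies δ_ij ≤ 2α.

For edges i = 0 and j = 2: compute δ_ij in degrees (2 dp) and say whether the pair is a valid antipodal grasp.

δ = 34.72°, valid

α = atan 0.75 = 36.87°;  2α = 73.74°
edge 0: e_0 = (+0.54, +4.56);  n_0 = (+0.9931, -0.1176)
edge 2: e_2 = (+2.14, -4.03);  n_2 = (-0.8832, -0.4690)
∠(n_0, n_2) = 145.28°
δ = |180° − 145.28°| = 34.72°
34.72° ≤ 2α = 73.74°  →  valid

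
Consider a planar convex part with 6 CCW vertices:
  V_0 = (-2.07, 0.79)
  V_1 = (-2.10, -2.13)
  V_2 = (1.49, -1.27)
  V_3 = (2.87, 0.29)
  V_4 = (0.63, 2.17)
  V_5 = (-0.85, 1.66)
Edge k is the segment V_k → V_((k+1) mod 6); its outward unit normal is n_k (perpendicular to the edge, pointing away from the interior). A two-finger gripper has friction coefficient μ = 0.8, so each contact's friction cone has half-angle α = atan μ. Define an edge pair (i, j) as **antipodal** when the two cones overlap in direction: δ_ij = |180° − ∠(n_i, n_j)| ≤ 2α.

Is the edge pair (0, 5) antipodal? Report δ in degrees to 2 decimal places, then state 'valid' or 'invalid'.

α = atan 0.8 = 38.66°;  2α = 77.32°
edge 0: e_0 = (-0.03, -2.92);  n_0 = (-0.9999, +0.0103)
edge 5: e_5 = (-1.22, -0.87);  n_5 = (-0.5806, +0.8142)
∠(n_0, n_5) = 53.92°
δ = |180° − 53.92°| = 126.08°
126.08° > 2α = 77.32°  →  invalid

δ = 126.08°, invalid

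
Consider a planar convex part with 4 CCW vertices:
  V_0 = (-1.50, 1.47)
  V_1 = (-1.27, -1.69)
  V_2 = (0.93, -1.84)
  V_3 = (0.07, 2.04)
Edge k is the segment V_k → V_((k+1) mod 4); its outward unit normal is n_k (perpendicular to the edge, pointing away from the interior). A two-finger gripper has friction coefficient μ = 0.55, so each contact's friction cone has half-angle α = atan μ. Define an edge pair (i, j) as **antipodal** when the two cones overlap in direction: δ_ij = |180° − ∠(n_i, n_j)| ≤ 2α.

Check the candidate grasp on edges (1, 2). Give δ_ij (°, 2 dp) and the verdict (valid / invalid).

α = atan 0.55 = 28.81°;  2α = 57.62°
edge 1: e_1 = (+2.20, -0.15);  n_1 = (-0.0680, -0.9977)
edge 2: e_2 = (-0.86, +3.88);  n_2 = (+0.9763, +0.2164)
∠(n_1, n_2) = 106.40°
δ = |180° − 106.40°| = 73.60°
73.60° > 2α = 57.62°  →  invalid

δ = 73.60°, invalid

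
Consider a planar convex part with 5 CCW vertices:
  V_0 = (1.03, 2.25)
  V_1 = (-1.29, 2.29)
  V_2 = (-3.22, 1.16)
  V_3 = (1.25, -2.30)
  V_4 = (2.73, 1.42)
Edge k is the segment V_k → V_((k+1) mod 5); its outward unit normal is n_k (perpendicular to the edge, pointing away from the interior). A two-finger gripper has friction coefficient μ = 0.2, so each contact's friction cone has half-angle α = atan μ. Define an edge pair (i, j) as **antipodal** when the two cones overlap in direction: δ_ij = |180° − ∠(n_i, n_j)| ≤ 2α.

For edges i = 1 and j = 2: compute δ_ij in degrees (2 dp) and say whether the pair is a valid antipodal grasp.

δ = 68.09°, invalid

α = atan 0.2 = 11.31°;  2α = 22.62°
edge 1: e_1 = (-1.93, -1.13);  n_1 = (-0.5053, +0.8630)
edge 2: e_2 = (+4.47, -3.46);  n_2 = (-0.6121, -0.7908)
∠(n_1, n_2) = 111.91°
δ = |180° − 111.91°| = 68.09°
68.09° > 2α = 22.62°  →  invalid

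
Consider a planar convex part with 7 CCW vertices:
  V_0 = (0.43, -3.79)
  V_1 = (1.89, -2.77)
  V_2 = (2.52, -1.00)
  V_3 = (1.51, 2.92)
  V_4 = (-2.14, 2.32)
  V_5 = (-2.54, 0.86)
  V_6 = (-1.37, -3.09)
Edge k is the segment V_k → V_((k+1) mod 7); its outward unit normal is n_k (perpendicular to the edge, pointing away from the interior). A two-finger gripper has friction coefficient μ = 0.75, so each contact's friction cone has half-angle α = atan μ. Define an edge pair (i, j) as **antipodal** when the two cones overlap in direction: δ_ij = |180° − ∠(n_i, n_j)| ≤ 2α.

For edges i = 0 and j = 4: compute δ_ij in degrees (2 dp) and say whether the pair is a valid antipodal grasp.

α = atan 0.75 = 36.87°;  2α = 73.74°
edge 0: e_0 = (+1.46, +1.02);  n_0 = (+0.5727, -0.8198)
edge 4: e_4 = (-0.40, -1.46);  n_4 = (-0.9645, +0.2642)
∠(n_0, n_4) = 140.26°
δ = |180° − 140.26°| = 39.74°
39.74° ≤ 2α = 73.74°  →  valid

δ = 39.74°, valid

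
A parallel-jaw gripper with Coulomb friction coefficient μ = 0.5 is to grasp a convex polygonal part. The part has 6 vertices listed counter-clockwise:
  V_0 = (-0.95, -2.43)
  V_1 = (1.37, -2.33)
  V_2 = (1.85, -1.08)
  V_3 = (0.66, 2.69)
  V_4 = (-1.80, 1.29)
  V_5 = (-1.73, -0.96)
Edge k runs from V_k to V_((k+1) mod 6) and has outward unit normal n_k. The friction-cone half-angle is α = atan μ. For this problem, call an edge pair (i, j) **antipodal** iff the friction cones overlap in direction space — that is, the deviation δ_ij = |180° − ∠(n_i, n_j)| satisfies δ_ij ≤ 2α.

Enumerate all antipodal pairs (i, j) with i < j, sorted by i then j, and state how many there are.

count = 6; pairs: (0,3), (1,3), (1,4), (1,5), (2,4), (2,5)

α = atan 0.5 = 26.57°;  2α = 53.13°
n_0 = (+0.0431, -0.9991)
n_1 = (+0.9335, -0.3585)
n_2 = (+0.9536, +0.3010)
n_3 = (-0.4946, +0.8691)
n_4 = (-0.9995, -0.0311)
n_5 = (-0.8833, -0.4687)
  (0,1): δ = 113.47°  ·
  (0,2): δ = 74.95°  ·
  (0,3): δ = 27.18°  ✓
  (0,4): δ = 89.31°  ·
  (0,5): δ = 115.48°  ·
  (1,2): δ = 141.47°  ·
  (1,3): δ = 39.35°  ✓
  (1,4): δ = 22.79°  ✓
  (1,5): δ = 48.96°  ✓
  (2,3): δ = 77.87°  ·
  (2,4): δ = 15.74°  ✓
  (2,5): δ = 10.43°  ✓
  (3,4): δ = 117.86°  ·
  (3,5): δ = 91.69°  ·
  (4,5): δ = 153.83°  ·
antipodal pairs: 6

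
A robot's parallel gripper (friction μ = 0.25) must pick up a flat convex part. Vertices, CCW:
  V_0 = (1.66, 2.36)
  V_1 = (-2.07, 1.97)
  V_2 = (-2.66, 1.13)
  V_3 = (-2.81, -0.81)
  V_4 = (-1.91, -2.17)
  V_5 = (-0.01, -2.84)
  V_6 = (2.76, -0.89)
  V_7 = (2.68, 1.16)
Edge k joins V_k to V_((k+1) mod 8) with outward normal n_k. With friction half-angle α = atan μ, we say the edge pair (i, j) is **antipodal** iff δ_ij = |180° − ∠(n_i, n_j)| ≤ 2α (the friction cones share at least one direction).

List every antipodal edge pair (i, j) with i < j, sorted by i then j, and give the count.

count = 4; pairs: (0,4), (1,5), (2,6), (3,7)

α = atan 0.25 = 14.04°;  2α = 28.07°
n_0 = (-0.1040, +0.9946)
n_1 = (-0.8183, +0.5748)
n_2 = (-0.9970, +0.0771)
n_3 = (-0.8339, -0.5519)
n_4 = (-0.3326, -0.9431)
n_5 = (+0.5756, -0.8177)
n_6 = (+0.9992, +0.0390)
n_7 = (+0.7619, +0.6476)
  (0,1): δ = 131.05°  ·
  (0,2): δ = 100.39°  ·
  (0,3): δ = 62.47°  ·
  (0,4): δ = 25.39°  ✓
  (0,5): δ = 29.18°  ·
  (0,6): δ = 86.27°  ·
  (0,7): δ = 124.40°  ·
  (1,2): δ = 149.34°  ·
  (1,3): δ = 111.42°  ·
  (1,4): δ = 74.34°  ·
  (1,5): δ = 19.77°  ✓
  (1,6): δ = 37.32°  ·
  (1,7): δ = 75.45°  ·
  (2,3): δ = 142.08°  ·
  (2,4): δ = 105.00°  ·
  (2,5): δ = 50.43°  ·
  (2,6): δ = 6.66°  ✓
  (2,7): δ = 44.79°  ·
  (3,4): δ = 142.92°  ·
  (3,5): δ = 88.35°  ·
  (3,6): δ = 31.26°  ·
  (3,7): δ = 6.87°  ✓
  (4,5): δ = 125.43°  ·
  (4,6): δ = 68.34°  ·
  (4,7): δ = 30.21°  ·
  (5,6): δ = 122.91°  ·
  (5,7): δ = 84.78°  ·
  (6,7): δ = 141.87°  ·
antipodal pairs: 4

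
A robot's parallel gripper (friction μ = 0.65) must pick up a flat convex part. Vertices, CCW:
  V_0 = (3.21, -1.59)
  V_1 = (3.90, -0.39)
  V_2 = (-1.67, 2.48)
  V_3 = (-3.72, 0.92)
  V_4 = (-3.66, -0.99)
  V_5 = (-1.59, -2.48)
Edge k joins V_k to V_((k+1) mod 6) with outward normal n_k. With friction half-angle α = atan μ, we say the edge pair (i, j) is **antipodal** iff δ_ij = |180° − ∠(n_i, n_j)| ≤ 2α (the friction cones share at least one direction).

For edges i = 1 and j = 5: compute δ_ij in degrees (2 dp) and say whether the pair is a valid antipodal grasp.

δ = 37.76°, valid

α = atan 0.65 = 33.02°;  2α = 66.05°
edge 1: e_1 = (-5.57, +2.87);  n_1 = (+0.4580, +0.8889)
edge 5: e_5 = (+4.80, +0.89);  n_5 = (+0.1823, -0.9832)
∠(n_1, n_5) = 142.24°
δ = |180° − 142.24°| = 37.76°
37.76° ≤ 2α = 66.05°  →  valid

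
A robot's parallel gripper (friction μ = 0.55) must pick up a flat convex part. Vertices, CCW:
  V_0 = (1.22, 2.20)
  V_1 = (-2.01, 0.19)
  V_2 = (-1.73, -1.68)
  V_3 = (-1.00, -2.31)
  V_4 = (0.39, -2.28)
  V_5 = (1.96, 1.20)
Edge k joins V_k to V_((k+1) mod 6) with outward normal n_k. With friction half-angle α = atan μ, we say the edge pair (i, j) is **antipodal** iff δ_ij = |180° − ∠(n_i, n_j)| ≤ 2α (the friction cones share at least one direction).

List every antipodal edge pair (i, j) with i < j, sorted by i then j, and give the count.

count = 6; pairs: (0,3), (0,4), (1,4), (1,5), (2,5), (3,5)

α = atan 0.55 = 28.81°;  2α = 57.62°
n_0 = (-0.5283, +0.8490)
n_1 = (-0.9890, -0.1481)
n_2 = (-0.6533, -0.7571)
n_3 = (+0.0216, -0.9998)
n_4 = (+0.9115, -0.4112)
n_5 = (+0.8038, +0.5948)
  (0,1): δ = 113.38°  ·
  (0,2): δ = 72.69°  ·
  (0,3): δ = 30.66°  ✓
  (0,4): δ = 33.82°  ✓
  (0,5): δ = 94.61°  ·
  (1,2): δ = 139.31°  ·
  (1,3): δ = 97.28°  ·
  (1,4): δ = 32.80°  ✓
  (1,5): δ = 27.99°  ✓
  (2,3): δ = 137.97°  ·
  (2,4): δ = 73.49°  ·
  (2,5): δ = 12.70°  ✓
  (3,4): δ = 115.52°  ·
  (3,5): δ = 54.73°  ✓
  (4,5): δ = 119.22°  ·
antipodal pairs: 6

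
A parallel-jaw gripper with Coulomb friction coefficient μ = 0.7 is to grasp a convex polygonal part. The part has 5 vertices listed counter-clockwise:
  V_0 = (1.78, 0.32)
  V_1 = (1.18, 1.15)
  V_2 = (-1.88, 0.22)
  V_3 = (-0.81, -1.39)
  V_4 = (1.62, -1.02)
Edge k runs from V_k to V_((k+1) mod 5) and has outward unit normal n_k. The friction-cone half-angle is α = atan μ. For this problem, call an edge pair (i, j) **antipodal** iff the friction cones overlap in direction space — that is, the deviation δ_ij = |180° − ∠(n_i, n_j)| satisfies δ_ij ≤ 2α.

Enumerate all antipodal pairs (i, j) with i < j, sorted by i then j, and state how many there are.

count = 5; pairs: (0,2), (0,3), (1,3), (1,4), (2,4)

α = atan 0.7 = 34.99°;  2α = 69.98°
n_0 = (+0.8104, +0.5858)
n_1 = (-0.2908, +0.9568)
n_2 = (-0.8328, -0.5535)
n_3 = (+0.1505, -0.9886)
n_4 = (+0.9929, -0.1186)
  (0,1): δ = 108.96°  ·
  (0,2): δ = 2.25°  ✓
  (0,3): δ = 62.79°  ✓
  (0,4): δ = 137.33°  ·
  (1,2): δ = 73.30°  ·
  (1,3): δ = 8.25°  ✓
  (1,4): δ = 66.29°  ✓
  (2,3): δ = 114.95°  ·
  (2,4): δ = 40.42°  ✓
  (3,4): δ = 105.47°  ·
antipodal pairs: 5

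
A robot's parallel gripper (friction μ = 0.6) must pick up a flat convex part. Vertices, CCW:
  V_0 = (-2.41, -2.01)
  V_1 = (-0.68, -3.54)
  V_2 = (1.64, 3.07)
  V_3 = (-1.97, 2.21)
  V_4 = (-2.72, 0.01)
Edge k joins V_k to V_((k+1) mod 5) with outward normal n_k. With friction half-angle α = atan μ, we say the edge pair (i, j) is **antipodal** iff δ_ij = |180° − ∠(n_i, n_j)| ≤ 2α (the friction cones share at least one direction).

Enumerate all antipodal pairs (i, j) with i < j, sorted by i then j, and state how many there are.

α = atan 0.6 = 30.96°;  2α = 61.93°
n_0 = (-0.6625, -0.7491)
n_1 = (+0.9436, -0.3312)
n_2 = (-0.2317, +0.9728)
n_3 = (-0.9465, +0.3227)
n_4 = (-0.9884, -0.1517)
  (0,1): δ = 67.85°  ·
  (0,2): δ = 54.89°  ✓
  (0,3): δ = 112.66°  ·
  (0,4): δ = 140.21°  ·
  (1,2): δ = 57.26°  ✓
  (1,3): δ = 0.52°  ✓
  (1,4): δ = 28.07°  ✓
  (2,3): δ = 122.22°  ·
  (2,4): δ = 94.67°  ·
  (3,4): δ = 152.45°  ·
antipodal pairs: 4

count = 4; pairs: (0,2), (1,2), (1,3), (1,4)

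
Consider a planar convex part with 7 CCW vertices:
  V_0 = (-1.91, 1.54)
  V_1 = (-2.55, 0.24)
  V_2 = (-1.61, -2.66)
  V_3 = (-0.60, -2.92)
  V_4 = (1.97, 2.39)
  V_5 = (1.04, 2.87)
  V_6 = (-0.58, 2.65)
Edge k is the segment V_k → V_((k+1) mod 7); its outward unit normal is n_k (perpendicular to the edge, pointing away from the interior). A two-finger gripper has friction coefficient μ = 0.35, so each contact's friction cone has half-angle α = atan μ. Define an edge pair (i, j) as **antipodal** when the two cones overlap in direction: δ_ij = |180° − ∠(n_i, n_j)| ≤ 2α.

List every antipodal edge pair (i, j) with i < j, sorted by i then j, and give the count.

count = 4; pairs: (0,3), (2,4), (2,5), (3,6)

α = atan 0.35 = 19.29°;  2α = 38.58°
n_0 = (-0.8972, +0.4417)
n_1 = (-0.9513, -0.3083)
n_2 = (-0.2493, -0.9684)
n_3 = (+0.9001, -0.4356)
n_4 = (+0.4586, +0.8886)
n_5 = (-0.1346, +0.9909)
n_6 = (-0.6408, +0.7677)
  (0,1): δ = 135.83°  ·
  (0,2): δ = 78.22°  ·
  (0,3): δ = 0.38°  ✓
  (0,4): δ = 88.91°  ·
  (0,5): δ = 123.94°  ·
  (0,6): δ = 156.06°  ·
  (1,2): δ = 122.40°  ·
  (1,3): δ = 43.79°  ·
  (1,4): δ = 44.74°  ·
  (1,5): δ = 79.77°  ·
  (1,6): δ = 111.89°  ·
  (2,3): δ = 101.39°  ·
  (2,4): δ = 12.86°  ✓
  (2,5): δ = 22.17°  ✓
  (2,6): δ = 54.28°  ·
  (3,4): δ = 91.47°  ·
  (3,5): δ = 56.44°  ·
  (3,6): δ = 24.33°  ✓
  (4,5): δ = 144.97°  ·
  (4,6): δ = 112.85°  ·
  (5,6): δ = 147.89°  ·
antipodal pairs: 4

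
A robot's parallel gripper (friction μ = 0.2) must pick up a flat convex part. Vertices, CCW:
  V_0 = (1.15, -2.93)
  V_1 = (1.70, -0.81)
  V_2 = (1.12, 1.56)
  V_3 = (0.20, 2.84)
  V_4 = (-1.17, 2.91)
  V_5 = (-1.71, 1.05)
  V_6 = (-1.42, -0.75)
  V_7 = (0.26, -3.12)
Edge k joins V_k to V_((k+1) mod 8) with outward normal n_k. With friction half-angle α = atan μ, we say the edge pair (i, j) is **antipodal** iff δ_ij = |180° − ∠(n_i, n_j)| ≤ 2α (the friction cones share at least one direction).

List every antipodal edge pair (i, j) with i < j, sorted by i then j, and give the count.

count = 5; pairs: (0,4), (1,5), (1,6), (2,6), (3,7)

α = atan 0.2 = 11.31°;  2α = 22.62°
n_0 = (+0.9680, -0.2511)
n_1 = (+0.9713, +0.2377)
n_2 = (+0.8120, +0.5836)
n_3 = (+0.0510, +0.9987)
n_4 = (-0.9603, +0.2788)
n_5 = (-0.9873, -0.1591)
n_6 = (-0.8158, -0.5783)
n_7 = (+0.2088, -0.9780)
  (0,1): δ = 151.70°  ·
  (0,2): δ = 129.75°  ·
  (0,3): δ = 78.38°  ·
  (0,4): δ = 1.65°  ✓
  (0,5): δ = 23.70°  ·
  (0,6): δ = 49.88°  ·
  (0,7): δ = 116.59°  ·
  (1,2): δ = 158.04°  ·
  (1,3): δ = 106.68°  ·
  (1,4): δ = 29.94°  ·
  (1,5): δ = 4.60°  ✓
  (1,6): δ = 21.58°  ✓
  (1,7): δ = 88.30°  ·
  (2,3): δ = 128.63°  ·
  (2,4): δ = 51.90°  ·
  (2,5): δ = 26.55°  ·
  (2,6): δ = 0.38°  ✓
  (2,7): δ = 66.34°  ·
  (3,4): δ = 103.26°  ·
  (3,5): δ = 77.92°  ·
  (3,6): δ = 51.74°  ·
  (3,7): δ = 14.98°  ✓
  (4,5): δ = 154.66°  ·
  (4,6): δ = 128.48°  ·
  (4,7): δ = 61.76°  ·
  (5,6): δ = 153.82°  ·
  (5,7): δ = 87.10°  ·
  (6,7): δ = 113.28°  ·
antipodal pairs: 5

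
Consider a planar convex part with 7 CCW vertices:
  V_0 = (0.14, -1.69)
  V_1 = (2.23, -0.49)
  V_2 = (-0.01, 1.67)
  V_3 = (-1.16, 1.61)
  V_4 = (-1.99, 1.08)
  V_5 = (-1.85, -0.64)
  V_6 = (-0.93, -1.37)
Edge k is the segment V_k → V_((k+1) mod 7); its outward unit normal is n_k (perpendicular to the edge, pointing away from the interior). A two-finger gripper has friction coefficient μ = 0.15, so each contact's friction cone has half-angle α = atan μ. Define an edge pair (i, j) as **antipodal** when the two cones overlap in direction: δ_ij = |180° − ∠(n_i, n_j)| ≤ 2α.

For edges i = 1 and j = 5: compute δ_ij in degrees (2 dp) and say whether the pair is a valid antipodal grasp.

α = atan 0.15 = 8.53°;  2α = 17.06°
edge 1: e_1 = (-2.24, +2.16);  n_1 = (+0.6941, +0.7198)
edge 5: e_5 = (+0.92, -0.73);  n_5 = (-0.6216, -0.7834)
∠(n_1, n_5) = 174.47°
δ = |180° − 174.47°| = 5.53°
5.53° ≤ 2α = 17.06°  →  valid

δ = 5.53°, valid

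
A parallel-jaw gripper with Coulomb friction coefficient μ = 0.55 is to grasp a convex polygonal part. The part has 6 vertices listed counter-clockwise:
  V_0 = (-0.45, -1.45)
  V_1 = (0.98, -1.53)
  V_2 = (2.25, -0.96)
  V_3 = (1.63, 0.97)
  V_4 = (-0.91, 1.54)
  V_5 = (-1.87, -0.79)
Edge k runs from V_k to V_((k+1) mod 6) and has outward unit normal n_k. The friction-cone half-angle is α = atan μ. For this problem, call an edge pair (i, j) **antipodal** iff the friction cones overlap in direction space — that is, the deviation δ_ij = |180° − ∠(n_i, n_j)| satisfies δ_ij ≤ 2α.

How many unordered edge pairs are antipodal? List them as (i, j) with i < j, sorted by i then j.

α = atan 0.55 = 28.81°;  2α = 57.62°
n_0 = (-0.0559, -0.9984)
n_1 = (+0.4095, -0.9123)
n_2 = (+0.9521, +0.3058)
n_3 = (+0.2190, +0.9757)
n_4 = (-0.9246, +0.3809)
n_5 = (-0.4215, -0.9068)
  (0,1): δ = 152.63°  ·
  (0,2): δ = 68.99°  ·
  (0,3): δ = 9.45°  ✓
  (0,4): δ = 70.81°  ·
  (0,5): δ = 158.27°  ·
  (1,2): δ = 96.36°  ·
  (1,3): δ = 36.82°  ✓
  (1,4): δ = 43.44°  ✓
  (1,5): δ = 130.90°  ·
  (2,3): δ = 120.46°  ·
  (2,4): δ = 40.20°  ✓
  (2,5): δ = 47.26°  ✓
  (3,4): δ = 99.74°  ·
  (3,5): δ = 12.28°  ✓
  (4,5): δ = 92.54°  ·
antipodal pairs: 6

count = 6; pairs: (0,3), (1,3), (1,4), (2,4), (2,5), (3,5)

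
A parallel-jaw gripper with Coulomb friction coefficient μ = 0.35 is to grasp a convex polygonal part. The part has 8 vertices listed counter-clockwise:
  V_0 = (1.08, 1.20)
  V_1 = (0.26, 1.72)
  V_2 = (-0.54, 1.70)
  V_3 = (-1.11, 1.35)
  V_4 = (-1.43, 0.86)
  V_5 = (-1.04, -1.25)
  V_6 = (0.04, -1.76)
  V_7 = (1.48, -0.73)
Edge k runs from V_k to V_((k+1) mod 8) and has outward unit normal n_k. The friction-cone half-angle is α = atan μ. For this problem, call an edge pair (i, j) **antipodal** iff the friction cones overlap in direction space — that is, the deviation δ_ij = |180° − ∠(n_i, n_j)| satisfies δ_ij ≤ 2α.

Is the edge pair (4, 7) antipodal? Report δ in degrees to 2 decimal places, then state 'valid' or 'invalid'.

δ = 1.24°, valid

α = atan 0.35 = 19.29°;  2α = 38.58°
edge 4: e_4 = (+0.39, -2.11);  n_4 = (-0.9833, -0.1818)
edge 7: e_7 = (-0.40, +1.93);  n_7 = (+0.9792, +0.2029)
∠(n_4, n_7) = 178.76°
δ = |180° − 178.76°| = 1.24°
1.24° ≤ 2α = 38.58°  →  valid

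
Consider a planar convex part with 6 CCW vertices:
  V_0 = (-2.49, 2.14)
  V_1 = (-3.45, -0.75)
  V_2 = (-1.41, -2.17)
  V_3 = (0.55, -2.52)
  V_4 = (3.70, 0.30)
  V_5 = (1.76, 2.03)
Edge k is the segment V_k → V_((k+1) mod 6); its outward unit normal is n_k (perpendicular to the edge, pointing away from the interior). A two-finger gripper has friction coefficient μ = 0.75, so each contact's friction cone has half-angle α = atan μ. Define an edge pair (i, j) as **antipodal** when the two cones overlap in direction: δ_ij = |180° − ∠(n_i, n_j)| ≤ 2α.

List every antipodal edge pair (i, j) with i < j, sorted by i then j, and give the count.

α = atan 0.75 = 36.87°;  2α = 73.74°
n_0 = (-0.9490, +0.3152)
n_1 = (-0.5713, -0.8207)
n_2 = (-0.1758, -0.9844)
n_3 = (+0.6670, -0.7451)
n_4 = (+0.6656, +0.7463)
n_5 = (+0.0259, +0.9997)
  (0,1): δ = 106.47°  ·
  (0,2): δ = 81.75°  ·
  (0,3): δ = 29.79°  ✓
  (0,4): δ = 66.65°  ✓
  (0,5): δ = 106.89°  ·
  (1,2): δ = 155.28°  ·
  (1,3): δ = 103.32°  ·
  (1,4): δ = 6.88°  ✓
  (1,5): δ = 33.36°  ✓
  (2,3): δ = 128.04°  ·
  (2,4): δ = 31.60°  ✓
  (2,5): δ = 8.64°  ✓
  (3,4): δ = 83.56°  ·
  (3,5): δ = 43.32°  ✓
  (4,5): δ = 139.76°  ·
antipodal pairs: 7

count = 7; pairs: (0,3), (0,4), (1,4), (1,5), (2,4), (2,5), (3,5)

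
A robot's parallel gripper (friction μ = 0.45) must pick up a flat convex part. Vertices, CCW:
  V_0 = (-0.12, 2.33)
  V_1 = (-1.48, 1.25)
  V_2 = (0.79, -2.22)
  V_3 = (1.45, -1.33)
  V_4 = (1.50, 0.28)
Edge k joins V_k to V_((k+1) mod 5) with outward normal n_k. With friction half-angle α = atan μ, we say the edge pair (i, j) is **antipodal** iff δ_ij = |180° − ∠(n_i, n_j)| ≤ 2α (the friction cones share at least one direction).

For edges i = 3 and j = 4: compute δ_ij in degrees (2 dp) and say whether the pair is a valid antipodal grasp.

δ = 139.90°, invalid

α = atan 0.45 = 24.23°;  2α = 48.46°
edge 3: e_3 = (+0.05, +1.61);  n_3 = (+0.9995, -0.0310)
edge 4: e_4 = (-1.62, +2.05);  n_4 = (+0.7846, +0.6200)
∠(n_3, n_4) = 40.10°
δ = |180° − 40.10°| = 139.90°
139.90° > 2α = 48.46°  →  invalid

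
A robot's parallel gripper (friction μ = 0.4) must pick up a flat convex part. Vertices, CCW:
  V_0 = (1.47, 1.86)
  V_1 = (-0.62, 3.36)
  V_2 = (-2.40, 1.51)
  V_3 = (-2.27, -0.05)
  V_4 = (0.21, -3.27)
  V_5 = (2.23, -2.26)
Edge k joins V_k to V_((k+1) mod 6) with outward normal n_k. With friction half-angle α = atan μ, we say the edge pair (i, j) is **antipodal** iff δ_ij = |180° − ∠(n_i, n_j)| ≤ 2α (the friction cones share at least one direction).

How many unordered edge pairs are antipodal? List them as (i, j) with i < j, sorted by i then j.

α = atan 0.4 = 21.80°;  2α = 43.60°
n_0 = (+0.5831, +0.8124)
n_1 = (-0.7206, +0.6933)
n_2 = (-0.9965, -0.0830)
n_3 = (-0.7923, -0.6102)
n_4 = (+0.4472, -0.8944)
n_5 = (+0.9834, +0.1814)
  (0,1): δ = 98.23°  ·
  (0,2): δ = 49.57°  ·
  (0,3): δ = 16.73°  ✓
  (0,4): δ = 62.23°  ·
  (0,5): δ = 136.12°  ·
  (1,2): δ = 131.34°  ·
  (1,3): δ = 98.50°  ·
  (1,4): δ = 19.54°  ✓
  (1,5): δ = 54.35°  ·
  (2,3): δ = 147.16°  ·
  (2,4): δ = 68.20°  ·
  (2,5): δ = 5.69°  ✓
  (3,4): δ = 101.04°  ·
  (3,5): δ = 27.15°  ✓
  (4,5): δ = 106.11°  ·
antipodal pairs: 4

count = 4; pairs: (0,3), (1,4), (2,5), (3,5)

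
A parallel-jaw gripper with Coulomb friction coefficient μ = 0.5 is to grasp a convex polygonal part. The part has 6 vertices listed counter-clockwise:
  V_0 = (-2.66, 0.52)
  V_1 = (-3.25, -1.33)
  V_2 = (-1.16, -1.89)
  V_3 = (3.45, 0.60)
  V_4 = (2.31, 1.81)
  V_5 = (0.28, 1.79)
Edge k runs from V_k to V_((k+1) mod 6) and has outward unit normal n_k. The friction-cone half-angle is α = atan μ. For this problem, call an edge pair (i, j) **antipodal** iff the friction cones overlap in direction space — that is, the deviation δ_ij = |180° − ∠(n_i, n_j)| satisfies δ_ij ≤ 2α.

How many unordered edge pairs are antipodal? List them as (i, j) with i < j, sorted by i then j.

count = 6; pairs: (0,2), (1,3), (1,4), (1,5), (2,4), (2,5)

α = atan 0.5 = 26.57°;  2α = 53.13°
n_0 = (-0.9527, +0.3038)
n_1 = (-0.2588, -0.9659)
n_2 = (+0.4752, -0.8799)
n_3 = (+0.7278, +0.6857)
n_4 = (-0.0099, +1.0000)
n_5 = (-0.3966, +0.9180)
  (0,1): δ = 87.31°  ·
  (0,2): δ = 43.94°  ✓
  (0,3): δ = 60.98°  ·
  (0,4): δ = 108.25°  ·
  (0,5): δ = 131.05°  ·
  (1,2): δ = 136.63°  ·
  (1,3): δ = 31.71°  ✓
  (1,4): δ = 15.56°  ✓
  (1,5): δ = 38.36°  ✓
  (2,3): δ = 75.08°  ·
  (2,4): δ = 27.81°  ✓
  (2,5): δ = 5.01°  ✓
  (3,4): δ = 132.73°  ·
  (3,5): δ = 109.93°  ·
  (4,5): δ = 157.20°  ·
antipodal pairs: 6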